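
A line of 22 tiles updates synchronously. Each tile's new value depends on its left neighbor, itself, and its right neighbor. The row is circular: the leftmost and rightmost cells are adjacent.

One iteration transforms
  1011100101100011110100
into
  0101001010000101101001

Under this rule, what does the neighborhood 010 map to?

0

At position 0 the neighborhood is 010; the next row has 0 there.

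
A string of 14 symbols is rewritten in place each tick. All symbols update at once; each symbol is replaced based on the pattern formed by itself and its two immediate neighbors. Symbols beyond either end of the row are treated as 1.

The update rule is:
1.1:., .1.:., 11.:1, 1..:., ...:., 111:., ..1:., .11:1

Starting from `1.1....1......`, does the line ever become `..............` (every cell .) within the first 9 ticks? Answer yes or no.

1.............
1.............  (fixed point — unchanged through tick 9)
tick 9 is 1............., still not uniform .

no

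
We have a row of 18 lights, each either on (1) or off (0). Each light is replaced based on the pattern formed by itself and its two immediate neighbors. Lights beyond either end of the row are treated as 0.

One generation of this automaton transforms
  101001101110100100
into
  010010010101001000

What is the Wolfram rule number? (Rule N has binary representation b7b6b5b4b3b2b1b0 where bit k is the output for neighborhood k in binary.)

162

position 9: 111 → 1  (bit 7 = 1)
position 6: 110 → 0  (bit 6 = 0)
position 1: 101 → 1  (bit 5 = 1)
position 3: 100 → 0  (bit 4 = 0)
position 5: 011 → 0  (bit 3 = 0)
position 0: 010 → 0  (bit 2 = 0)
position 4: 001 → 1  (bit 1 = 1)
position 17: 000 → 0  (bit 0 = 0)
bits b7..b0 = 10100010 = 162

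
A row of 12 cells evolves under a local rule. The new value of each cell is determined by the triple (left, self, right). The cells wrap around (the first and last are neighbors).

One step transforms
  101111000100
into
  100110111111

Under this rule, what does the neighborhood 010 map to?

At position 0 the neighborhood is 010; the next row has 1 there.

1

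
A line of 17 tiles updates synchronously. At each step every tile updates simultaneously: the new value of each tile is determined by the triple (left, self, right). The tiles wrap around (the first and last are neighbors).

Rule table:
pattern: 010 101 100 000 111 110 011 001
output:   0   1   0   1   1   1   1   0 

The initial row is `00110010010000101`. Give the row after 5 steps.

00110000000110010
10110111110110000
01111111111110110
01111111111111110
01111111111111110

01111111111111110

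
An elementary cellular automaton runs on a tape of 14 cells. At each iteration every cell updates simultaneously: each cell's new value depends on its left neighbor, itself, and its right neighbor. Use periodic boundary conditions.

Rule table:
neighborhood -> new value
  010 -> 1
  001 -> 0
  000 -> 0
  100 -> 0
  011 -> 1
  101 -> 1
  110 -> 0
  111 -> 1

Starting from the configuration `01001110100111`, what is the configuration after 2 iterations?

10001011000101

iteration 1: 11001101100110
iteration 2: 10001011000101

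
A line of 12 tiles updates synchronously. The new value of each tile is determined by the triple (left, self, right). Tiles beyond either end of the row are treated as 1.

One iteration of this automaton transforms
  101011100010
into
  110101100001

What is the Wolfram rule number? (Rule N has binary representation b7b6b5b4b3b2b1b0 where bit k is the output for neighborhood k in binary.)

position 5: 111 → 1  (bit 7 = 1)
position 0: 110 → 1  (bit 6 = 1)
position 1: 101 → 1  (bit 5 = 1)
position 7: 100 → 0  (bit 4 = 0)
position 4: 011 → 0  (bit 3 = 0)
position 2: 010 → 0  (bit 2 = 0)
position 9: 001 → 0  (bit 1 = 0)
position 8: 000 → 0  (bit 0 = 0)
bits b7..b0 = 11100000 = 224

224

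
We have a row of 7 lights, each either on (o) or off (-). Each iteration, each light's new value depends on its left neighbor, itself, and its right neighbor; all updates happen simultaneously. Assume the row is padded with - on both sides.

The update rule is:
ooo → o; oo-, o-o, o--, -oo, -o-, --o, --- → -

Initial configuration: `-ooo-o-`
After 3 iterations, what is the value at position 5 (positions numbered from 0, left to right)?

-

--o----
-------
-------
position 5 holds -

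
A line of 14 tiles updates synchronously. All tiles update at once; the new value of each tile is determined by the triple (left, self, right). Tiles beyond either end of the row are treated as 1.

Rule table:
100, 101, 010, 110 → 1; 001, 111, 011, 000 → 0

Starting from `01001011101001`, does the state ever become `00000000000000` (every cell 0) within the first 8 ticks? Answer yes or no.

11101100111100
00110110000110
10011011000011
11001101100000
01100110110000
10110011011000
11011001101100
01101100110110
tick 8 is 01101100110110, still not uniform 0

no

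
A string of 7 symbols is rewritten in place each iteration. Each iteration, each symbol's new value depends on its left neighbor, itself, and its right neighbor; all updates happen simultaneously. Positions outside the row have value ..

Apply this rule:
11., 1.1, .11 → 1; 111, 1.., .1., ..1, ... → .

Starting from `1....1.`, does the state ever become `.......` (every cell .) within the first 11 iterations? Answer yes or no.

yes

.......
all cells are . at iteration 1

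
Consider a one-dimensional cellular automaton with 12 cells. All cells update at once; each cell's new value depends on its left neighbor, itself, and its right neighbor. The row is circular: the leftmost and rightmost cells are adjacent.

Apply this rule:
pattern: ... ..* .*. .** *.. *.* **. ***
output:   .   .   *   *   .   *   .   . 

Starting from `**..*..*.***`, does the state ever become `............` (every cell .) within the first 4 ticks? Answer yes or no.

no

....*..***..
....*..*....
....*..*....  (fixed point — unchanged through tick 4)
tick 4 is ....*..*...., still not uniform .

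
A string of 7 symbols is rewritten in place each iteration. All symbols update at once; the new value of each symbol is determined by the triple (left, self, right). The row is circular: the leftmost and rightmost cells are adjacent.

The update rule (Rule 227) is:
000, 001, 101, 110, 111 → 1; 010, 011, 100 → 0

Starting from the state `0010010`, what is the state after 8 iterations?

1010100

1100100
0101001
1010010
0100101
1001010
0010101
0101010
1010100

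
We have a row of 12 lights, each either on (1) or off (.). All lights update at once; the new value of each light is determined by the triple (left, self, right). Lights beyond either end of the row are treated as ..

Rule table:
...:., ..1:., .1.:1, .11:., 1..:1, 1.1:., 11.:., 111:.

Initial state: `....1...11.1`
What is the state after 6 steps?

...........1

....11.....1
......1....1
......11...1
........1..1
........11.1
...........1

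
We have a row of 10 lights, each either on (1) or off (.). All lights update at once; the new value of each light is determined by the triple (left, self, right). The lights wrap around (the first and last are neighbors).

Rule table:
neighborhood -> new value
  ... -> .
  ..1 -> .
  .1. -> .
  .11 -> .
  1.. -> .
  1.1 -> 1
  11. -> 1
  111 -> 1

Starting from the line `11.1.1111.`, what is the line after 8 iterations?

.1.1111.11

.11.1.1111
1.11.1.111
11.11.1.11
111.11.1.1
1111.11.1.
.1111.11.1
1.1111.11.
.1.1111.11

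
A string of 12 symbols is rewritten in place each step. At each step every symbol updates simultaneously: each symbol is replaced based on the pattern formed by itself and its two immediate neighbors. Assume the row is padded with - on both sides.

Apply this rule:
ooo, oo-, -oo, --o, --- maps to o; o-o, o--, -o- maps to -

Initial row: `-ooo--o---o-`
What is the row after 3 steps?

oooo-ooooo--

step 1: oooo-o--oo--
step 2: oooo---ooo-o
step 3: oooo-ooooo--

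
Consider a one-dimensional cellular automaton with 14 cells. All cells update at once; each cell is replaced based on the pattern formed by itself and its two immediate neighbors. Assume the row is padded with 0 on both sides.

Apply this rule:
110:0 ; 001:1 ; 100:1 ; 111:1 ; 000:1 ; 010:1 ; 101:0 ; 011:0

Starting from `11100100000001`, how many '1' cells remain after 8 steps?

12

step 1: 01011111111111
step 2: 11001111111110
step 3: 00110111111101
step 4: 11000011111001
step 5: 00111101110111
step 6: 11011000100010
step 7: 00000111111111
step 8: 11111011111110
count of 1: 12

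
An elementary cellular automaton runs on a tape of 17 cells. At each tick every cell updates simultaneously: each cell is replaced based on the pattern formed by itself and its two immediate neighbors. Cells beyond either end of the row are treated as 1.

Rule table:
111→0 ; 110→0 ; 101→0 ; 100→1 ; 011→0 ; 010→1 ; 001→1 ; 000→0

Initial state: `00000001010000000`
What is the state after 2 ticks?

01000100000100010

10000011011000001
01000100000100010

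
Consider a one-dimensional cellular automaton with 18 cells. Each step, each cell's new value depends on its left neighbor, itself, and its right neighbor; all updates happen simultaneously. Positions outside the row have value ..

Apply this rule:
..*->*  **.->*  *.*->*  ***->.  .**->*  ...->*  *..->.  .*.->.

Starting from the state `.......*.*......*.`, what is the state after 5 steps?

*.*.****.***...*.*

step 1: *******.*..*****..
step 2: *.....**..**...*.*
step 3: ..******.***.**.*.
step 4: ***....***.*****..
step 5: *.*.****.***...*.*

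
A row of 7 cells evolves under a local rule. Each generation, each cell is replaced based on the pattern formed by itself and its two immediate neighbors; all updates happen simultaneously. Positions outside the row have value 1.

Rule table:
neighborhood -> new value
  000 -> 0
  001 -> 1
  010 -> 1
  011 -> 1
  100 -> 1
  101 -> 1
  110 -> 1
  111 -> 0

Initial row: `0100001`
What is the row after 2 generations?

1110011
0011110

0011110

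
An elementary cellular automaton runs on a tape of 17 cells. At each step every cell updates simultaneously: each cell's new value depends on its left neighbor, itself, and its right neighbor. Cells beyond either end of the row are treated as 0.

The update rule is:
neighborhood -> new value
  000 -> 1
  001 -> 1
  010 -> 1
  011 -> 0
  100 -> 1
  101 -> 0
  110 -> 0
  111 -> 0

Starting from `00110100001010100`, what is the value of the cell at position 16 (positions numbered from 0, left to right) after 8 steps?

11000111111010111
00111000000010000
11000111111111111
00111000000000000
11000111111111111  (repeats step 3; period 2)
step 8: 00111000000000000
position 16 holds 0

0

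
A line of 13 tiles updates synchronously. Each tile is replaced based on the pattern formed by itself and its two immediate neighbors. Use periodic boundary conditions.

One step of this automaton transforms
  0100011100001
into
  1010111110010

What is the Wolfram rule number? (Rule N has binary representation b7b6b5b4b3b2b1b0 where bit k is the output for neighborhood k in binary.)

position 6: 111 → 1  (bit 7 = 1)
position 7: 110 → 1  (bit 6 = 1)
position 0: 101 → 1  (bit 5 = 1)
position 2: 100 → 1  (bit 4 = 1)
position 5: 011 → 1  (bit 3 = 1)
position 1: 010 → 0  (bit 2 = 0)
position 4: 001 → 1  (bit 1 = 1)
position 3: 000 → 0  (bit 0 = 0)
bits b7..b0 = 11111010 = 250

250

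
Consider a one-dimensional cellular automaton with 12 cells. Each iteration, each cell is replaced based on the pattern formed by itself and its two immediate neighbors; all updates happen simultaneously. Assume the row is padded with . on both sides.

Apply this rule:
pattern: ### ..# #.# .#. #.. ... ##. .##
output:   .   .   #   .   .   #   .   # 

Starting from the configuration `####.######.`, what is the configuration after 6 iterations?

#....#..#..#

#...##......
..#.#..#####
#..#...#....
.....#...###
####...#.#..
#....#..#..#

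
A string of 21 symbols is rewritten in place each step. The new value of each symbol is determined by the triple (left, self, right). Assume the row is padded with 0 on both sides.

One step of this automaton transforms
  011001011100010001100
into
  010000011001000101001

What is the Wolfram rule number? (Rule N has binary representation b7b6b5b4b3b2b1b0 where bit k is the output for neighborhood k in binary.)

137

position 8: 111 → 1  (bit 7 = 1)
position 2: 110 → 0  (bit 6 = 0)
position 6: 101 → 0  (bit 5 = 0)
position 3: 100 → 0  (bit 4 = 0)
position 1: 011 → 1  (bit 3 = 1)
position 5: 010 → 0  (bit 2 = 0)
position 0: 001 → 0  (bit 1 = 0)
position 11: 000 → 1  (bit 0 = 1)
bits b7..b0 = 10001001 = 137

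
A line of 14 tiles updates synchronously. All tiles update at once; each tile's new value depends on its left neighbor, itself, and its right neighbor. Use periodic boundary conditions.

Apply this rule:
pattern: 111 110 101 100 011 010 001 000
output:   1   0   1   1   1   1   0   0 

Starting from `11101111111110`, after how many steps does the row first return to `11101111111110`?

step 1: 11011111111101
step 2: 10111111111011
step 3: 01111111110111
step 4: 11111111101110
step 5: 11111111011101
step 6: 11111110111011
step 7: 11111101110111
step 8: 11111011101111
step 9: 11110111011111
step 10: 11101110111111
step 11: 11011101111111
step 12: 10111011111111
step 13: 01110111111111
step 14: 11101111111110

14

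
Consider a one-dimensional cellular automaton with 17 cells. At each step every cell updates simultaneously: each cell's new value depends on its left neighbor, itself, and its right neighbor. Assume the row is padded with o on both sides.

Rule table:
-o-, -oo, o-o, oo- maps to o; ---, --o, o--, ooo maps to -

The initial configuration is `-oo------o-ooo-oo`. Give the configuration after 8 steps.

--o------o-ooo-oo

step 1: ooo------ooo-ooo-
step 2: --o------o-ooo-oo
step 3: --o------ooo-ooo-
step 4: --o------o-ooo-oo  (repeats step 2; period 2)
step 8: --o------o-ooo-oo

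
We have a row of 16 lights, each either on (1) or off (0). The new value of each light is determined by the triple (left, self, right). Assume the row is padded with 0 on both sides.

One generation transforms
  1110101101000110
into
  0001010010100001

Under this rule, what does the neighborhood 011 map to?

0

At position 0 the neighborhood is 011; the next row has 0 there.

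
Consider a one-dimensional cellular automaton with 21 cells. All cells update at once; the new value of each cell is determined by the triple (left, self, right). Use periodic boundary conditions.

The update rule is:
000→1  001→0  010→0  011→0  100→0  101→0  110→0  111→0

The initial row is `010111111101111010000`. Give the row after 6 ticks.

tick 1: 000000000000000000111
tick 2: 011111111111111110000
tick 3: 000000000000000000111  (repeats tick 1; period 2)
tick 6: 011111111111111110000

011111111111111110000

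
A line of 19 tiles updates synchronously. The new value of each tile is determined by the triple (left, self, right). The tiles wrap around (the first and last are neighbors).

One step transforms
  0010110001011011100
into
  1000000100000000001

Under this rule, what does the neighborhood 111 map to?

0

At position 15 the neighborhood is 111; the next row has 0 there.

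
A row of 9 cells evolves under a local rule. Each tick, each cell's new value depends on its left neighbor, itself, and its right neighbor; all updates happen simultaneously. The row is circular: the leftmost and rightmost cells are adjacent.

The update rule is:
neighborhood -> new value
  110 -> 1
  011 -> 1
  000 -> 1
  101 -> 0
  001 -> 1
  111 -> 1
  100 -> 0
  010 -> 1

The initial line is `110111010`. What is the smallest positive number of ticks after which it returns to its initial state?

110111010

1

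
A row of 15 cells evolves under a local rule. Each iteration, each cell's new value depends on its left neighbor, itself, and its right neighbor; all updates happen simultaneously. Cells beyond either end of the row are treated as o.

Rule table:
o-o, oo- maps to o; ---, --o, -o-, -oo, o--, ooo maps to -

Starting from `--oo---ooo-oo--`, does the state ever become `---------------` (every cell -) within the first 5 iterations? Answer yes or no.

yes

---o-----oo-o--
----------oo---
-----------o---
---------------
all cells are - at iteration 4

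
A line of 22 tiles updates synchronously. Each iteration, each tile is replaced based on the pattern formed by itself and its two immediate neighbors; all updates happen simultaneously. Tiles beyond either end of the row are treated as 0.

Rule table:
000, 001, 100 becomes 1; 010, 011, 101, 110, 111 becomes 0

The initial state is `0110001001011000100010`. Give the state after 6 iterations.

0110000001111000000000

1001110110000111011101
0110000001111000000000
1001111110000111111111
0110000001111000000000  (repeats iteration 2; period 2)
iteration 6: 0110000001111000000000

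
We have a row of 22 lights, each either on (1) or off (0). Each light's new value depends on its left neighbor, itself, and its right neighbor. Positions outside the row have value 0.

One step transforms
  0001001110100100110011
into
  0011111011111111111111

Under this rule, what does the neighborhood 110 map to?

1

At position 8 the neighborhood is 110; the next row has 1 there.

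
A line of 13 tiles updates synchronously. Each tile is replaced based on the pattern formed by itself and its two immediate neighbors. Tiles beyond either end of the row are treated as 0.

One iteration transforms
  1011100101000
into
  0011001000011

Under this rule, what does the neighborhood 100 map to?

At position 5 the neighborhood is 100; the next row has 0 there.

0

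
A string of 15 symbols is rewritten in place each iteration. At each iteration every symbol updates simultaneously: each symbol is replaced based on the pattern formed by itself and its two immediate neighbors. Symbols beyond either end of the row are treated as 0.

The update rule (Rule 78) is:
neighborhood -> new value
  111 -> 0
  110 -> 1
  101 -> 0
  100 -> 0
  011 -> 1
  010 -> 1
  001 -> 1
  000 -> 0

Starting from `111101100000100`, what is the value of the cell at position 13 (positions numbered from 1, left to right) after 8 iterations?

iteration 1: 100101100001100
iteration 2: 101101100011100
iteration 3: 101101100110100
iteration 4: 101101101110100
iteration 5: 101101101010100
iteration 6: 101101101010100  (fixed point — unchanged through iteration 8)
position 13 holds 1

1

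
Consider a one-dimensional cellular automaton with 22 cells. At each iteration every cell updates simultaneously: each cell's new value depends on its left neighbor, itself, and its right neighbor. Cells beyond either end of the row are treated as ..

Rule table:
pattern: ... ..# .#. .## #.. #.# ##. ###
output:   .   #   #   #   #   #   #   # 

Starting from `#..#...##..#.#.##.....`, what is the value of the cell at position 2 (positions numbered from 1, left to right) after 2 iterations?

#

#####.############....
###################...
position 2 holds #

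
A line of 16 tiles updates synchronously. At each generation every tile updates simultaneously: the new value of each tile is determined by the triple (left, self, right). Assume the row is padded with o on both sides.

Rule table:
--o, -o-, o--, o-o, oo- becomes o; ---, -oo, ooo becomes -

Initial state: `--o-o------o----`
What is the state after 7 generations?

oo--oo-oo---oo-o

generation 1: oooooo----ooo--o
generation 2: -----oo--o--ooo-
generation 3: o---o-oooooo--oo
generation 4: oo-ooo-----ooo--
generation 5: -oo--oo---o--ooo
generation 6: o-ooo-oo-oooo---
generation 7: oo--oo-oo---oo-o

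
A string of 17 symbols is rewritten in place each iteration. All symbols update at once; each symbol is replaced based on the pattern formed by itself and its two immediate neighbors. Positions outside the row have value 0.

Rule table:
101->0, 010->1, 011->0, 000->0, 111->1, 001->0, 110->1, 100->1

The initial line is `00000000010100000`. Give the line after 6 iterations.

00000000000011001

00000000010110000
00000000010011000
00000000011001100
00000000001100110
00000000000110011
00000000000011001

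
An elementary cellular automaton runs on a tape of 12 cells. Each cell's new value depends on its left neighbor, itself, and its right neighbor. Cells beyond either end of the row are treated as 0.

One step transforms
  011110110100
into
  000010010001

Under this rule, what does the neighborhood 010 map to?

At position 9 the neighborhood is 010; the next row has 0 there.

0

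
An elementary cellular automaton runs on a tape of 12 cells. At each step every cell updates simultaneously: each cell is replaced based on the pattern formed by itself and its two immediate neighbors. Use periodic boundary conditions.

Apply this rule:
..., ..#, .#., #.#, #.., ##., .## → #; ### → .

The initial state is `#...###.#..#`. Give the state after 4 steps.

....###.....

#####.######
....###.....
#####.######  (repeats step 1; period 2)
step 4: ....###.....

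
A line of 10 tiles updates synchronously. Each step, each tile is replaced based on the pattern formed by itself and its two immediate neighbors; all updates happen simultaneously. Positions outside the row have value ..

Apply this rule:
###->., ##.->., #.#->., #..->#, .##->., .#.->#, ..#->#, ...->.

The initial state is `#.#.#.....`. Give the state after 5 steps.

##.....###

step 1: #.#.##....
step 2: #.#...#...
step 3: #.##.###..
step 4: #.......#.
step 5: ##.....###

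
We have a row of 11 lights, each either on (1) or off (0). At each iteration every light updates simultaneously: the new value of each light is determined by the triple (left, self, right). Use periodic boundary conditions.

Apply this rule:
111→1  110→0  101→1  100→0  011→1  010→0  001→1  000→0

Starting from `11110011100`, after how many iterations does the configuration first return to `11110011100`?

11100111001
11001110011
10011100111
00111001111
01110011110
11100111100
11001111001
10011110011
00111100111
01111001110
11110011100

11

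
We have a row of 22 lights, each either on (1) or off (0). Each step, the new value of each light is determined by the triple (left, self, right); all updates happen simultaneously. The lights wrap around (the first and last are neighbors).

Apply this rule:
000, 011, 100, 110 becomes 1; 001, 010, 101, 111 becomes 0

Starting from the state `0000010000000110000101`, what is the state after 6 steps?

step 1: 1111001111110111110000
step 2: 1001101000010100011110
step 3: 0101100111000011010010
step 4: 0001110101111011001001
step 5: 1101010001001011100100
step 6: 1100001100100010110010

1100001100100010110010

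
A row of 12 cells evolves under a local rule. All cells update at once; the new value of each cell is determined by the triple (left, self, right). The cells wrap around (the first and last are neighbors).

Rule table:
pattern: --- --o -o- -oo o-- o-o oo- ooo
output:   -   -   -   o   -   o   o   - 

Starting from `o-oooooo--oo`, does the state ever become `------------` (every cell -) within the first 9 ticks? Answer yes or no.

tick 1: ooo----o--o-
tick 2: o-o--------o
tick 3: oo---------o
tick 4: -o---------o
tick 5: o-----------
tick 6: ------------
all cells are - at tick 6

yes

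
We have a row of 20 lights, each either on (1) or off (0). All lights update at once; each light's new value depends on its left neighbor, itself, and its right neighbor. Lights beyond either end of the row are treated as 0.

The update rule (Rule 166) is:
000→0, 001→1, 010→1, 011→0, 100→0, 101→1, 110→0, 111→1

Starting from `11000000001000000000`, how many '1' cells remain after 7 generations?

2

00000000011000000000
00000000100000000000
00000001100000000000
00000010000000000000
00000110000000000000
00001000000000000000
00011000000000000000
count of 1: 2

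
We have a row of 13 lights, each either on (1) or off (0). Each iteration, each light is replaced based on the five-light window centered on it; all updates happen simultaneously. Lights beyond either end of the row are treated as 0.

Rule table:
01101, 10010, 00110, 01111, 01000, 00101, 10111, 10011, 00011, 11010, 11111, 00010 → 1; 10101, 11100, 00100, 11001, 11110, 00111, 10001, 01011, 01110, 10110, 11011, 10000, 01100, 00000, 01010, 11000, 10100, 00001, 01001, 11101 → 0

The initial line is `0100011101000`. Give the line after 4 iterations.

1010100010100
1000010110010
0100110000101
1001100001100

1001100001100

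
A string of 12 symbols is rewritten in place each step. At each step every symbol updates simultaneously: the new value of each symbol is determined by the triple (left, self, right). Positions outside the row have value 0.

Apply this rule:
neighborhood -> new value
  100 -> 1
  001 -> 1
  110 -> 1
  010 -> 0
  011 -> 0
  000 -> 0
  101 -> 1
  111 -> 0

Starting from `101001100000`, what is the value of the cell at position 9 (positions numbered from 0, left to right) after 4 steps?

1

010110110000
101011011000
010101101100
101010110110
position 9 holds 1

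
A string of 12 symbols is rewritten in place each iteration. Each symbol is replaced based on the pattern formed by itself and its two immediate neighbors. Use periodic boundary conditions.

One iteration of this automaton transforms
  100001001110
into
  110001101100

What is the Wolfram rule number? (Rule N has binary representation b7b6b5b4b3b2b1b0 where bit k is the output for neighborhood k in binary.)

position 9: 111 → 1  (bit 7 = 1)
position 10: 110 → 0  (bit 6 = 0)
position 11: 101 → 0  (bit 5 = 0)
position 1: 100 → 1  (bit 4 = 1)
position 8: 011 → 1  (bit 3 = 1)
position 0: 010 → 1  (bit 2 = 1)
position 4: 001 → 0  (bit 1 = 0)
position 2: 000 → 0  (bit 0 = 0)
bits b7..b0 = 10011100 = 156

156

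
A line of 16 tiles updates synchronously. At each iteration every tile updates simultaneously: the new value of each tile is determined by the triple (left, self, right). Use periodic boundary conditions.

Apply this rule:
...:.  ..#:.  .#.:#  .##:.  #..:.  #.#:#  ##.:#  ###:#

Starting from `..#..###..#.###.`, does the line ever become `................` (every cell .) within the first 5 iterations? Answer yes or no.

..#...##..##.##.
..#....#...##.#.
..#....#....###.
..#....#.....##.
..#....#......#.
iteration 5 is ..#....#......#., still not uniform .

no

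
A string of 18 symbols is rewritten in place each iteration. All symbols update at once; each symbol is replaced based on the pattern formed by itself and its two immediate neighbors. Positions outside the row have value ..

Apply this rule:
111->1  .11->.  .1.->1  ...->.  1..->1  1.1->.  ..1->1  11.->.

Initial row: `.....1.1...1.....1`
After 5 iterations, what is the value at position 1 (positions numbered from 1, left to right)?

....11.11.111...11
...1.......1.1.1..
..111.....11.1.11.
.1.1.1...1...1...1
11.1.11.111.111.11
position 1 holds 1

1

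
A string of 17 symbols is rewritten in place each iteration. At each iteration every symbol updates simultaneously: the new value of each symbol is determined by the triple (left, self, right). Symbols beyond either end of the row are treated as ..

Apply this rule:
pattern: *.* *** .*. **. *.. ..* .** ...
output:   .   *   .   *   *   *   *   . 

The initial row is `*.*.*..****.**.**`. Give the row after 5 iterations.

.....******.**.**
....*******.**.**
...********.**.**
..*********.**.**
.**********.**.**

.**********.**.**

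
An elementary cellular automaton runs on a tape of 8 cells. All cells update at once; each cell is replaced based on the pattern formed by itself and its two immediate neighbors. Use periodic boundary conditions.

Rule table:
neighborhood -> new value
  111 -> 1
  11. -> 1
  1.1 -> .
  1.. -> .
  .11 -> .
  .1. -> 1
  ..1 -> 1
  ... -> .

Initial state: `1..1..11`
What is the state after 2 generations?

1..1.1..

generation 1: 1.11.1.1
generation 2: 1..1.1..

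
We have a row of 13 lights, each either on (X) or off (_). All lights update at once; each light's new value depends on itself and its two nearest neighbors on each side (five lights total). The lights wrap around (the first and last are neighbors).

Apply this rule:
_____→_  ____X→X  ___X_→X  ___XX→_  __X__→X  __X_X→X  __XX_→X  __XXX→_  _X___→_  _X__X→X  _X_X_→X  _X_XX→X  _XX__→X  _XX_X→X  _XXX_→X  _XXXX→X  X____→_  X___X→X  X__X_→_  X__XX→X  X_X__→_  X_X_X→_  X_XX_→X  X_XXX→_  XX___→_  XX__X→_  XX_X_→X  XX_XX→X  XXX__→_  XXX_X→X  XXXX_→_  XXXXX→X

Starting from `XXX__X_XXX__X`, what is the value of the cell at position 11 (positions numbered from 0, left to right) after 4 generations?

X____XX_X__X_
___X_XXX_X_XX
_XXXX_XXX_XXX
X_X_XX_XXX_XX
position 11 holds X

X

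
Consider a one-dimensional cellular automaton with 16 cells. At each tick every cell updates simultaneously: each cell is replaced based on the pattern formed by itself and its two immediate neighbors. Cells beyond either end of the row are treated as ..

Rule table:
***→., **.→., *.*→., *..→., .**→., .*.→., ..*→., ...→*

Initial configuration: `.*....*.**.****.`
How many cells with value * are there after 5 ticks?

2

tick 1: ...**...........
tick 2: **....**********
tick 3: ...**...........  (repeats tick 1; period 2)
tick 5: ...**...........
count of *: 2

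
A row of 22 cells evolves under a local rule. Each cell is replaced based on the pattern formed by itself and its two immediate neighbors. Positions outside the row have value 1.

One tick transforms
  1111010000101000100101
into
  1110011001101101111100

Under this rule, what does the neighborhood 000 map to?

0

At position 7 the neighborhood is 000; the next row has 0 there.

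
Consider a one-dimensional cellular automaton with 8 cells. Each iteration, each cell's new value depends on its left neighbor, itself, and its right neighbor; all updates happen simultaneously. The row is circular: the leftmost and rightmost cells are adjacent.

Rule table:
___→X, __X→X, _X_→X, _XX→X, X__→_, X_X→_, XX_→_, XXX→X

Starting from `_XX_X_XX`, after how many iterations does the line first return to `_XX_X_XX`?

8

_X__X_X_
XX_XX_X_
X__X__X_
X_XX_XX_
X_X__X__
X_X_XX_X
__X_X__X
_XX_X_XX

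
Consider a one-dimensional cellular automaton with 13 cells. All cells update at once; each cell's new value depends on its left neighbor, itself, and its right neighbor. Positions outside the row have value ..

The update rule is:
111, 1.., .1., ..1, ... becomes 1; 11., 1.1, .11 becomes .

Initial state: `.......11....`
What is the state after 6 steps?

.11.11.1111.1

1111111..1111
.11111.11.11.
1.111.......1
1..1.11111111
1111..111111.
.11.11.1111.1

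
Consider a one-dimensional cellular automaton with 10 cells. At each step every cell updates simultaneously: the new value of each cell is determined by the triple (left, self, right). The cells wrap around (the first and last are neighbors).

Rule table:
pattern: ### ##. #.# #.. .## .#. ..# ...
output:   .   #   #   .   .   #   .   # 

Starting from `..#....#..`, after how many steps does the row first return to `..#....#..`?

#.#.##.#.#
####.####.
...##...##
.#..#.#..#
##..###..#
.#....#...
.#.##.#.##
###.####.#
..##...##.
#..#.#..#.
#..###..##
#....#....
#.##.#.##.
##.####.##
.##...##..
..#.#..#.#
..###..###
....#....#
.##.#.##.#
#.####.###
##...##...
.#.#..#.#.
.###..###.
...#....#.
##.#.##.#.
.####.####
#...##...#
#.#..#.#..
###..###..
..#....#..

30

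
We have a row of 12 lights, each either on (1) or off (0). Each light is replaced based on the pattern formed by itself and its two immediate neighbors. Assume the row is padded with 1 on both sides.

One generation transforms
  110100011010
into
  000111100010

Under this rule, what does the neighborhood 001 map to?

1

At position 6 the neighborhood is 001; the next row has 1 there.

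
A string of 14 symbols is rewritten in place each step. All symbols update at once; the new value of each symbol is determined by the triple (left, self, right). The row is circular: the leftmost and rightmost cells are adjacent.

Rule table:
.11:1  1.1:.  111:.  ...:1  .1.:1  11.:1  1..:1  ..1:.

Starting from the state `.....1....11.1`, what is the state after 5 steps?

.1.1.11.1.11.1

1111.1111.11.1
...1.1..1.11.1
11.1.11.1.11.1
.1.1.11.1.11.1
.1.1.11.1.11.1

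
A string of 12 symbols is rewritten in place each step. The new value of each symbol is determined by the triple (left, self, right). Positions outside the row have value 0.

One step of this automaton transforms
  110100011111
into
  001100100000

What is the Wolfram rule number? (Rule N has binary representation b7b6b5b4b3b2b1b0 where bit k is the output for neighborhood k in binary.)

position 8: 111 → 0  (bit 7 = 0)
position 1: 110 → 0  (bit 6 = 0)
position 2: 101 → 1  (bit 5 = 1)
position 4: 100 → 0  (bit 4 = 0)
position 0: 011 → 0  (bit 3 = 0)
position 3: 010 → 1  (bit 2 = 1)
position 6: 001 → 1  (bit 1 = 1)
position 5: 000 → 0  (bit 0 = 0)
bits b7..b0 = 00100110 = 38

38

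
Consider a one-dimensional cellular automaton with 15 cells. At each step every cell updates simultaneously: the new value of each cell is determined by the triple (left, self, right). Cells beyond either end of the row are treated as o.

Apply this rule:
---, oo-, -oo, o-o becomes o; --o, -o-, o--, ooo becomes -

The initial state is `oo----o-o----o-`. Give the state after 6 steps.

--o-----o-----o

-o-oo--o--oo--o
o-ooo-----oo--o
ooo-o-ooo-oo--o
--oo-oo-oooo--o
--ooooooo--o--o
--o-----o-----o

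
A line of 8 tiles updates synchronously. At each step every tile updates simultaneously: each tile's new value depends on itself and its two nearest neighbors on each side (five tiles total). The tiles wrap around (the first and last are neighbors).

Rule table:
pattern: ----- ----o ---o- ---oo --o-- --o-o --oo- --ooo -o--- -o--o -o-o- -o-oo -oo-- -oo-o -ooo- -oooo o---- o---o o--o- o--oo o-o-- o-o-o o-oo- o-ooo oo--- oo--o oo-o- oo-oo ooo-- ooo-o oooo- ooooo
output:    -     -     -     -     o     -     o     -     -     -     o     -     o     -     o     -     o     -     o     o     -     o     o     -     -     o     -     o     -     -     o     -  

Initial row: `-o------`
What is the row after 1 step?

-o-o----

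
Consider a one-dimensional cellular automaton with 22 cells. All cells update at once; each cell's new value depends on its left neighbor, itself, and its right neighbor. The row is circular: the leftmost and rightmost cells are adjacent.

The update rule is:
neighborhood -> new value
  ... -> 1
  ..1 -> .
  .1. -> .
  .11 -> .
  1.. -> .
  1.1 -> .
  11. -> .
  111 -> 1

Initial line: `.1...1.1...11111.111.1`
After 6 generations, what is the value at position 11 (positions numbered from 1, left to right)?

...1.....1..111...1...
11...111.....1..1...11
1..1..1..111......1..1
..........1..1111.....
111111111.....11..1111
11111111..111......111
position 11 holds 1

1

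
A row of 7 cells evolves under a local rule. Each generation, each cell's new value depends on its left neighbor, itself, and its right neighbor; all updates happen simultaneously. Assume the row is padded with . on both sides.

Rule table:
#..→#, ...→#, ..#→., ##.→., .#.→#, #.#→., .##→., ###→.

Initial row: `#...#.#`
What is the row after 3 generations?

###.#.#

###.#.#
....#.#
###.#.#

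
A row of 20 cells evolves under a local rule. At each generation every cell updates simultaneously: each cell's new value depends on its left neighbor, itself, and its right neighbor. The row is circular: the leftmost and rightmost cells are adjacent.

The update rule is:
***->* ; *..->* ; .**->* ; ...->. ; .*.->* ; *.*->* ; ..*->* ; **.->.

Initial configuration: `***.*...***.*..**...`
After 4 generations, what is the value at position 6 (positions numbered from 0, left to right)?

**.***.***.*****.*.*
*.***.***.*****.****
.***.***.*****.*****
***.***.*****.*****.
position 6 holds *

*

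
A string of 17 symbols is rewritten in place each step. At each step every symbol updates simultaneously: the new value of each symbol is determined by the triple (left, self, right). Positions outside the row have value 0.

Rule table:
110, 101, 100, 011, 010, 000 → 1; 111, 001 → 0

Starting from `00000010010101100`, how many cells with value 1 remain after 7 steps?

11

11111011011111111
10001111110000001
11101000011111101
10111111010000111
11100001111110101
10111101000011111
11100111111010001
count of 1: 11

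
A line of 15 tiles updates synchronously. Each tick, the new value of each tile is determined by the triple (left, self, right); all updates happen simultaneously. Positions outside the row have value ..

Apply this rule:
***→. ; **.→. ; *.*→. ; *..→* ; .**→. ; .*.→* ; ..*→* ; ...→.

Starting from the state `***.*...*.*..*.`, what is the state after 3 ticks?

..***..........

tick 1: ....**.**.*****
tick 2: ...*...........
tick 3: ..***..........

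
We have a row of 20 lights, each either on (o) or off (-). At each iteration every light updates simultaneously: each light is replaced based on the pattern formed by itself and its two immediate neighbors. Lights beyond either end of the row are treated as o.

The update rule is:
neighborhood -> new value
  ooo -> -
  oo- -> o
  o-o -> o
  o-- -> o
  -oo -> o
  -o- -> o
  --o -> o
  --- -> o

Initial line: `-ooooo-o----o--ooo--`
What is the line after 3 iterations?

oo---ooooooooooo-ooo

iteration 1: oo---ooooooooooo-ooo
iteration 2: -ooooo---------ooo--
iteration 3: oo---ooooooooooo-ooo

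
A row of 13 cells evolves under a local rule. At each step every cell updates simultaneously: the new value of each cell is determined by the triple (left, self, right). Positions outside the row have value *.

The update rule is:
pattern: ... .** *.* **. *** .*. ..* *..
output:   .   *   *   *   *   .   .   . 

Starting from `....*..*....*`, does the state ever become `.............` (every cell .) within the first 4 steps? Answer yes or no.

step 1: ............*
step 2: ............*  (fixed point — unchanged through step 4)
step 4 is ............*, still not uniform .

no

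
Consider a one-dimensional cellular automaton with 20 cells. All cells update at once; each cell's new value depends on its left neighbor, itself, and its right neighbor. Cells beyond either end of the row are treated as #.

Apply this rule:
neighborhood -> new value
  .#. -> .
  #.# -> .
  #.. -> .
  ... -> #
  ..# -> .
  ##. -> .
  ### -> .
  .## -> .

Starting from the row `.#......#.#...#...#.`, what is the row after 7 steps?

step 1: ...####.....#...#...
step 2: .#......###...#...#.
step 3: ...####.....#...#...  (repeats step 1; period 2)
step 7: ...####.....#...#...

...####.....#...#...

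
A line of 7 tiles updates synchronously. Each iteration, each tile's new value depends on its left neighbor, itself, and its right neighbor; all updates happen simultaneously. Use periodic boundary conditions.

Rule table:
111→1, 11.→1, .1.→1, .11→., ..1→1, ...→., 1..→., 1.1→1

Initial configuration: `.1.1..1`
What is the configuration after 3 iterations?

111111.

1111.11
11111.1
111111.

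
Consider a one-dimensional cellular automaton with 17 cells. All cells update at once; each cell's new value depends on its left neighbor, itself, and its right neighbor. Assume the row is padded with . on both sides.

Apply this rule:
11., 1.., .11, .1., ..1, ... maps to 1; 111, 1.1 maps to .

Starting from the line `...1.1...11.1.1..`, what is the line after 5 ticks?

1111.111111.1.1.1

1111.111111.1.111
1..1.1....1.1.1.1
1111.111111.1.1.1
1..1.1....1.1.1.1  (repeats tick 2; period 2)
tick 5: 1111.111111.1.1.1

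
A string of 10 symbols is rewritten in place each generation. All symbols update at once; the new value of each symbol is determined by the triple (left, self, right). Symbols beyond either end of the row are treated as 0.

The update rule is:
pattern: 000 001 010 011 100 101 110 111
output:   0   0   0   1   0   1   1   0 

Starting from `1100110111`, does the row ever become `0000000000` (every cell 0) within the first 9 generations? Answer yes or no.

no

1100111101
1100100110
1100000110
1100000110  (fixed point — unchanged through generation 9)
generation 9 is 1100000110, still not uniform 0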